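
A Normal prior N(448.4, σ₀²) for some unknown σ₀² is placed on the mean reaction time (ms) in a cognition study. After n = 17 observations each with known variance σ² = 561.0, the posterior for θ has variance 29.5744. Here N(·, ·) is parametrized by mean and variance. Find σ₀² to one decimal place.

σ₀² = 284.9

Posterior precision equals prior precision plus data precision: 1/σ_n² = 1/σ₀² + n/σ².
So 1/σ₀² = 1/29.5744 − 17/561.0 = 0.033813 − 0.030303 = 0.003510.
Hence σ₀² = 1/0.003510 ≈ 284.9.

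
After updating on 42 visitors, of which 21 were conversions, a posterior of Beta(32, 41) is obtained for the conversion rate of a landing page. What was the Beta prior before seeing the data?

Beta(11, 20)

Beta is conjugate to the binomial likelihood: posterior = Beta(α+s, β+f).
So α = 32 − 21 = 11 and β = 41 − 21 = 20.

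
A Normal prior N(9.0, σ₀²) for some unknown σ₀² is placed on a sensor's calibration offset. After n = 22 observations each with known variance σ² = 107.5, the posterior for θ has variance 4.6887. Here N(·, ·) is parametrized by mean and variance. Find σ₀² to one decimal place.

Posterior precision equals prior precision plus data precision: 1/σ_n² = 1/σ₀² + n/σ².
So 1/σ₀² = 1/4.6887 − 22/107.5 = 0.213279 − 0.204651 = 0.008628.
Hence σ₀² = 1/0.008628 ≈ 115.9.

σ₀² = 115.9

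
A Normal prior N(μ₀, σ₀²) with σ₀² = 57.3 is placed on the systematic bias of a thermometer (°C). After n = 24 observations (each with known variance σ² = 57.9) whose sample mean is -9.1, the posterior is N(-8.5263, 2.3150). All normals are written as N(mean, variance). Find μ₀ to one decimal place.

μ₀ = 5.1

The posterior mean is a precision-weighted average: μ_n = (τ₀μ₀ + τ_data·x̄)/(τ₀+τ_data), with τ₀=1/σ₀² and τ_data=n/σ².
Here τ₀ = 1/57.3 = 0.017452 and τ_data = 24/57.9 = 0.414508, so τ_n = 0.431960.
Rearranging for μ₀: μ₀ = (μ_n·τ_n − τ_data·x̄)/τ₀ = (-8.5263·0.431960 − 0.414508·-9.1) / 0.017452 = 0.089002/0.017452 ≈ 5.1.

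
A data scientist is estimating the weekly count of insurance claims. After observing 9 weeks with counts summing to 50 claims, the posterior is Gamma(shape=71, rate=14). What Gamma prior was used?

Gamma(shape=21, rate=5)

Gamma–Poisson conjugacy: posterior shape = α + Σxᵢ, posterior rate = β + n.
So α = 71 − 50 = 21 and β = 14 − 9 = 5.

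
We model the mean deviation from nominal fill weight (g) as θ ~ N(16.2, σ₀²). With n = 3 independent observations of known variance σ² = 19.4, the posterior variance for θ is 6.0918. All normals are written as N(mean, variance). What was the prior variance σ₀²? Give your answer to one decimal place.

σ₀² = 105.1

For the Normal–Normal model with known σ², precisions add: τ_n = τ₀ + n/σ².
So 1/σ₀² = 1/6.0918 − 3/19.4 = 0.164155 − 0.154639 = 0.009516.
Hence σ₀² = 1/0.009516 ≈ 105.1.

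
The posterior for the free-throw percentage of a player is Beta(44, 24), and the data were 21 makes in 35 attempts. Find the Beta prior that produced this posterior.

Beta(23, 10)

Under Beta–binomial conjugacy the posterior parameters are (α+s, β+f).
Subtract the data counts: 44−21=23, 24−14=10.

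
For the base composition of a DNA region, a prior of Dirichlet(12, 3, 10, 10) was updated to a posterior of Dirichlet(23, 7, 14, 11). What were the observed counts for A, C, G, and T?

For a Dirichlet(α) prior with multinomial counts c, the posterior is Dirichlet(α + c) componentwise.
Counts are posterior − prior componentwise: 23−12=11, 7−3=4, 14−10=4, 11−10=1.

counts (11, 4, 4, 1)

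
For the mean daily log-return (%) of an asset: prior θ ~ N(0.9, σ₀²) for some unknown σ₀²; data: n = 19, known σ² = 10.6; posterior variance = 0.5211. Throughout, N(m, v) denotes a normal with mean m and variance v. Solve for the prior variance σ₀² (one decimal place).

For the Normal–Normal model with known σ², precisions add: τ_n = τ₀ + n/σ².
So 1/σ₀² = 1/0.5211 − 19/10.6 = 1.919017 − 1.792453 = 0.126564.
Hence σ₀² = 1/0.126564 ≈ 7.9.

σ₀² = 7.9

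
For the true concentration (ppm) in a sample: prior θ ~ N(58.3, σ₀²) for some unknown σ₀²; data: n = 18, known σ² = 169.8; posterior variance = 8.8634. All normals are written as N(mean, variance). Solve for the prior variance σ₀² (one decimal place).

σ₀² = 146.7

For the Normal–Normal model with known σ², precisions add: τ_n = τ₀ + n/σ².
So 1/σ₀² = 1/8.8634 − 18/169.8 = 0.112824 − 0.106007 = 0.006817.
Hence σ₀² = 1/0.006817 ≈ 146.7.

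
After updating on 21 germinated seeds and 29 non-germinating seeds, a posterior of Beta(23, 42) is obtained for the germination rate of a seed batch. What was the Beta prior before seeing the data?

Beta is conjugate to the binomial likelihood: posterior = Beta(a+s, b+f).
So a = 23 − 21 = 2 and b = 42 − 29 = 13.

Beta(2, 13)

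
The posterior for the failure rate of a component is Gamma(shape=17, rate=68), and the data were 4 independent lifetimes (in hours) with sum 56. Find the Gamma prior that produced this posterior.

Gamma(shape=13, rate=12)

For an exponential likelihood with a Gamma(α, β) prior on the rate, n observations with total T give posterior Gamma(α+n, β+T).
So α = 17 − 4 = 13 and β = 68 − 56 = 12.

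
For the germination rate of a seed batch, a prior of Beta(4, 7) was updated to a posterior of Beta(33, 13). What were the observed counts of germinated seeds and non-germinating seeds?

29 germinated seeds and 6 non-germinating seeds

Under Beta–binomial conjugacy the posterior parameters are (a+s, b+f).
Match parameters: s=33−4=29, f=13−7=6.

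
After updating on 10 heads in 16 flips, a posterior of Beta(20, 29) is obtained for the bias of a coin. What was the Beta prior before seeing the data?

Beta(10, 23)

Under Beta–binomial conjugacy the posterior parameters are (a+s, b+f).
Subtract the data counts: 20−10=10, 29−6=23.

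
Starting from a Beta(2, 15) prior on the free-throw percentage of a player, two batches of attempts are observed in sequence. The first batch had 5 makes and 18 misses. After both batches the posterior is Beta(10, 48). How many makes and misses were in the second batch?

Because Beta–binomial updating is additive in the counts, the combined data contributed (α_post−α_prior, β_post−β_prior) successes and failures.
Total across both batches: 10−2=8 makes, 48−15=33 misses.
Subtract the first batch: 8−5=3 makes and 33−18=15 misses.

3 makes and 15 misses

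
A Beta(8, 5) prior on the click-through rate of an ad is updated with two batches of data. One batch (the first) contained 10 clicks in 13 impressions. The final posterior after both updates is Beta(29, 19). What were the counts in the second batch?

Sequential conjugate updates are equivalent to a single update on the pooled data, so total successes = posterior α − prior α and total failures = posterior β − prior β.
Total across both batches: 29−8=21 clicks, 19−5=14 non-clicks.
Subtract the first batch: 21−10=11 clicks and 14−3=11 non-clicks.

11 clicks and 11 non-clicks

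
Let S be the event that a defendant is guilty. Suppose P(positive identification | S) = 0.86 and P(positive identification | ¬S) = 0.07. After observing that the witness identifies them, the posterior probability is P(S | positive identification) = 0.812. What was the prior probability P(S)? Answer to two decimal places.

Bayes' rule in odds form gives O(S|E) = O(S)·[P(E|S)/P(E|¬S)], hence O(S) = O(S|E)/LR.
Posterior odds = 0.812/(1−0.812) = 4.3191. LR = 0.86/0.07 = 12.2857.
Prior odds = 4.3191/12.2857 = 0.3516, so P(S) = 0.3516/(1+0.3516) ≈ 0.26.

P(S) = 0.26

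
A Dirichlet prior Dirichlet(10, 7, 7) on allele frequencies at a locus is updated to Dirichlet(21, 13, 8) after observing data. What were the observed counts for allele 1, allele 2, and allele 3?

counts (11, 6, 1)

For a Dirichlet(α) prior with multinomial counts c, the posterior is Dirichlet(α + c) componentwise.
Counts are posterior − prior componentwise: 21−10=11, 13−7=6, 8−7=1.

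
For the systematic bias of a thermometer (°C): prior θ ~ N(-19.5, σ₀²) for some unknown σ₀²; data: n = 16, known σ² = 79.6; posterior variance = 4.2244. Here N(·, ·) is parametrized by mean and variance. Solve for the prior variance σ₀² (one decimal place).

σ₀² = 28.0

Posterior precision equals prior precision plus data precision: 1/σ_n² = 1/σ₀² + n/σ².
So 1/σ₀² = 1/4.2244 − 16/79.6 = 0.236720 − 0.201005 = 0.035715.
Hence σ₀² = 1/0.035715 ≈ 28.0.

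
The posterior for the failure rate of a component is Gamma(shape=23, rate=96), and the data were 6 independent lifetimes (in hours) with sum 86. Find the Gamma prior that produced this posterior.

Gamma(shape=17, rate=10)

Gamma–exponential conjugacy: posterior shape = α + n, posterior rate = β + Σtᵢ.
So α = 23 − 6 = 17 and β = 96 − 86 = 10.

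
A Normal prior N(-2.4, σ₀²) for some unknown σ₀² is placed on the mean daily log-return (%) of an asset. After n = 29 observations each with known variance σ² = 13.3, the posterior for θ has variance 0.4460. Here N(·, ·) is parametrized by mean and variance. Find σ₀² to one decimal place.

For the Normal–Normal model with known σ², precisions add: τ_n = τ₀ + n/σ².
So 1/σ₀² = 1/0.4460 − 29/13.3 = 2.242152 − 2.180451 = 0.061701.
Hence σ₀² = 1/0.061701 ≈ 16.2.

σ₀² = 16.2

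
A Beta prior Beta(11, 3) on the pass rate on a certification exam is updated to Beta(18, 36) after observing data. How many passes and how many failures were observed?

Beta is conjugate to the binomial likelihood: posterior = Beta(α+s, β+f).
Match parameters: s=18−11=7, f=36−3=33.

7 passes and 33 failures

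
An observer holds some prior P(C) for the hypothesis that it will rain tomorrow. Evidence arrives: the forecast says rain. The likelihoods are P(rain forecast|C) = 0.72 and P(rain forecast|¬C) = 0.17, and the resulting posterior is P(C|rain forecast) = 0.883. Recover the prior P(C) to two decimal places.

In odds form, posterior odds = prior odds × likelihood ratio, so prior odds = posterior odds ÷ LR.
Posterior odds = 0.883/(1−0.883) = 7.5470. LR = 0.72/0.17 = 4.2353.
Prior odds = 7.5470/4.2353 = 1.7819, so P(C) = 1.7819/(1+1.7819) ≈ 0.64.

P(C) = 0.64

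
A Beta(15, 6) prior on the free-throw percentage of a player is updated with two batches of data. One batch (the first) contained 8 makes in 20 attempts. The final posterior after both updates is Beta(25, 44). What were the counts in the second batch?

2 makes and 26 misses

Sequential conjugate updates are equivalent to a single update on the pooled data, so total successes = posterior α − prior α and total failures = posterior β − prior β.
Total across both batches: 25−15=10 makes, 44−6=38 misses.
Subtract the first batch: 10−8=2 makes and 38−12=26 misses.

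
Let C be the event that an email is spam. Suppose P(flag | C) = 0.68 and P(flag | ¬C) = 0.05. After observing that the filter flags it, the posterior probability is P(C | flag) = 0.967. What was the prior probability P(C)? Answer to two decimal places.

P(C) = 0.68

Bayes' rule in odds form gives O(C|E) = O(C)·[P(E|C)/P(E|¬C)], hence O(C) = O(C|E)/LR.
Posterior odds = 0.967/(1−0.967) = 29.3030. LR = 0.68/0.05 = 13.6000.
Prior odds = 29.3030/13.6000 = 2.1546, so P(C) = 2.1546/(1+2.1546) ≈ 0.68.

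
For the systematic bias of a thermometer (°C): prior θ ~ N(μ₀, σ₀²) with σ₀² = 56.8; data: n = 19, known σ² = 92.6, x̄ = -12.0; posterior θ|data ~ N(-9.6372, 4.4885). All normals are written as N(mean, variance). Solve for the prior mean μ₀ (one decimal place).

μ₀ = 17.9

With known observation variance, the Normal–Normal posterior has precision τ_n = τ₀ + n/σ² and mean μ_n = (τ₀μ₀ + (n/σ²)x̄)/τ_n.
Here τ₀ = 1/56.8 = 0.017606 and τ_data = 19/92.6 = 0.205184, so τ_n = 0.222790.
Rearranging for μ₀: μ₀ = (μ_n·τ_n − τ_data·x̄)/τ₀ = (-9.6372·0.222790 − 0.205184·-12.0) / 0.017606 = 0.315136/0.017606 ≈ 17.9.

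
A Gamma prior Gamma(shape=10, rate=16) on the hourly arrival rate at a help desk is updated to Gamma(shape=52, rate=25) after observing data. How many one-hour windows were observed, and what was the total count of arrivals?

A Gamma(α, β) prior (rate parametrization) on a Poisson rate with n observations summing to S gives posterior Gamma(α+S, β+n).
Matching: Σxᵢ = 52 − 10 = 42 and n = 25 − 16 = 9.

n = 9 one-hour windows with total 42 arrivals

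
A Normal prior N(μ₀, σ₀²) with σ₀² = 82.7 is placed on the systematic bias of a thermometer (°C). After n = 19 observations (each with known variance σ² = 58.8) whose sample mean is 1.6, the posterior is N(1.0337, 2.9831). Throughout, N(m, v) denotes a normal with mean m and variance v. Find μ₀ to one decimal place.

μ₀ = -14.1

The posterior mean is a precision-weighted average: μ_n = (τ₀μ₀ + τ_data·x̄)/(τ₀+τ_data), with τ₀=1/σ₀² and τ_data=n/σ².
Here τ₀ = 1/82.7 = 0.012092 and τ_data = 19/58.8 = 0.323129, so τ_n = 0.335221.
Rearranging for μ₀: μ₀ = (μ_n·τ_n − τ_data·x̄)/τ₀ = (1.0337·0.335221 − 0.323129·1.6) / 0.012092 = -0.170488/0.012092 ≈ -14.1.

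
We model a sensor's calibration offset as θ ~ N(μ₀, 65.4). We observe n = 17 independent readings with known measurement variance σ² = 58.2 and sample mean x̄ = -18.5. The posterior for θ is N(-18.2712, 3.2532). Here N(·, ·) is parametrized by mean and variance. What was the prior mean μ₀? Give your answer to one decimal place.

The posterior mean is a precision-weighted average: μ_n = (τ₀μ₀ + τ_data·x̄)/(τ₀+τ_data), with τ₀=1/σ₀² and τ_data=n/σ².
Here τ₀ = 1/65.4 = 0.015291 and τ_data = 17/58.2 = 0.292096, so τ_n = 0.307387.
Rearranging for μ₀: μ₀ = (μ_n·τ_n − τ_data·x̄)/τ₀ = (-18.2712·0.307387 − 0.292096·-18.5) / 0.015291 = -0.212553/0.015291 ≈ -13.9.

μ₀ = -13.9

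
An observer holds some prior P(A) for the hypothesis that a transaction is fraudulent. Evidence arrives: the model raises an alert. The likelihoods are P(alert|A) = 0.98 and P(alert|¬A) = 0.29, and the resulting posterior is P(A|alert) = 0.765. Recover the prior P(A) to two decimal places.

P(A) = 0.49

Bayes' rule in odds form gives O(A|E) = O(A)·[P(E|A)/P(E|¬A)], hence O(A) = O(A|E)/LR.
Posterior odds = 0.765/(1−0.765) = 3.2553. LR = 0.98/0.29 = 3.3793.
Prior odds = 3.2553/3.3793 = 0.9633, so P(A) = 0.9633/(1+0.9633) ≈ 0.49.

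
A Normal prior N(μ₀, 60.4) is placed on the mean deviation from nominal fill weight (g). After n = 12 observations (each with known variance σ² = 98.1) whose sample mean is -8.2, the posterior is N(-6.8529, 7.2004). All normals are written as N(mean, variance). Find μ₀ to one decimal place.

μ₀ = 3.1

With known observation variance, the Normal–Normal posterior has precision τ_n = τ₀ + n/σ² and mean μ_n = (τ₀μ₀ + (n/σ²)x̄)/τ_n.
Here τ₀ = 1/60.4 = 0.016556 and τ_data = 12/98.1 = 0.122324, so τ_n = 0.138880.
Rearranging for μ₀: μ₀ = (μ_n·τ_n − τ_data·x̄)/τ₀ = (-6.8529·0.138880 − 0.122324·-8.2) / 0.016556 = 0.051326/0.016556 ≈ 3.1.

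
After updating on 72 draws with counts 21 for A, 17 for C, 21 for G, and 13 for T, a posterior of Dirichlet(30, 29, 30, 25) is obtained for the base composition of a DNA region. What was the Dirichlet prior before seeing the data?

Dirichlet(9, 12, 9, 12)

For a Dirichlet(α) prior with multinomial counts c, the posterior is Dirichlet(α + c) componentwise.
Subtract each count from the matching posterior parameter: 30−21=9, 29−17=12, 30−21=9, 25−13=12.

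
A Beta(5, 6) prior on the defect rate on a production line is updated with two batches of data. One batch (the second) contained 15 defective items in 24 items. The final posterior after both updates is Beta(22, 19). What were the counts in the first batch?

Because Beta–binomial updating is additive in the counts, the combined data contributed (α_post−α_prior, β_post−β_prior) successes and failures.
Total across both batches: 22−5=17 defective items, 19−6=13 good items.
Subtract the second batch: 17−15=2 defective items and 13−9=4 good items.

2 defective items and 4 good items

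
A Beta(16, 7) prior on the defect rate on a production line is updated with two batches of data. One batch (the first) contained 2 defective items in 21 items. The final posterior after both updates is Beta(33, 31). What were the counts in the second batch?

15 defective items and 5 good items

Because Beta–binomial updating is additive in the counts, the combined data contributed (α_post−α_prior, β_post−β_prior) successes and failures.
Total across both batches: 33−16=17 defective items, 31−7=24 good items.
Subtract the first batch: 17−2=15 defective items and 24−19=5 good items.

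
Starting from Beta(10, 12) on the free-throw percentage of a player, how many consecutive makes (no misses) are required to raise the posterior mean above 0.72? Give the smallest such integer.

k = 21

After k makes and 0 misses the posterior is Beta(10+k, 12), with mean (10+k)/(10+12+k).
Set (10+k)/(22+k) > 0.72 and solve: k > (0.72·22 − 10)/(1 − 0.72) = 20.857.
The smallest integer exceeding 20.857 is 21.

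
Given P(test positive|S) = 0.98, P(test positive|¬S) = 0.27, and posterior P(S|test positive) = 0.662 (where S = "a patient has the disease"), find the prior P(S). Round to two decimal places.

In odds form, posterior odds = prior odds × likelihood ratio, so prior odds = posterior odds ÷ LR.
Posterior odds = 0.662/(1−0.662) = 1.9586. LR = 0.98/0.27 = 3.6296.
Prior odds = 1.9586/3.6296 = 0.5396, so P(S) = 0.5396/(1+0.5396) ≈ 0.35.

P(S) = 0.35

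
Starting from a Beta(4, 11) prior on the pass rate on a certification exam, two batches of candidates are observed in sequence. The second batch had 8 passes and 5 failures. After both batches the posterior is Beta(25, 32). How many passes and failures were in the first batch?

13 passes and 16 failures

Sequential conjugate updates are equivalent to a single update on the pooled data, so total successes = posterior α − prior α and total failures = posterior β − prior β.
Total across both batches: 25−4=21 passes, 32−11=21 failures.
Subtract the second batch: 21−8=13 passes and 21−5=16 failures.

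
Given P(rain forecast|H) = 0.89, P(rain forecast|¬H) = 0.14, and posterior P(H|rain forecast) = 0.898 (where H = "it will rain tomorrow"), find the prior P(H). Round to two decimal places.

In odds form, posterior odds = prior odds × likelihood ratio, so prior odds = posterior odds ÷ LR.
Posterior odds = 0.898/(1−0.898) = 8.8039. LR = 0.89/0.14 = 6.3571.
Prior odds = 8.8039/6.3571 = 1.3849, so P(H) = 1.3849/(1+1.3849) ≈ 0.58.

P(H) = 0.58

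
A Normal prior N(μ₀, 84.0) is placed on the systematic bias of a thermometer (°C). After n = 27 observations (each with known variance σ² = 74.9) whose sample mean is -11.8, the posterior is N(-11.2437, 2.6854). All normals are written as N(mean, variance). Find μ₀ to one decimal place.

μ₀ = 5.6

The posterior mean is a precision-weighted average: μ_n = (τ₀μ₀ + τ_data·x̄)/(τ₀+τ_data), with τ₀=1/σ₀² and τ_data=n/σ².
Here τ₀ = 1/84.0 = 0.011905 and τ_data = 27/74.9 = 0.360481, so τ_n = 0.372386.
Rearranging for μ₀: μ₀ = (μ_n·τ_n − τ_data·x̄)/τ₀ = (-11.2437·0.372386 − 0.360481·-11.8) / 0.011905 = 0.066679/0.011905 ≈ 5.6.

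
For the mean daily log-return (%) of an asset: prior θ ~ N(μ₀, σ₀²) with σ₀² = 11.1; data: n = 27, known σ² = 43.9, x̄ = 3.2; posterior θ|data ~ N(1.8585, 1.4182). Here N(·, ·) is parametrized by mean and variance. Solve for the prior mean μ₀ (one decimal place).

With known observation variance, the Normal–Normal posterior has precision τ_n = τ₀ + n/σ² and mean μ_n = (τ₀μ₀ + (n/σ²)x̄)/τ_n.
Here τ₀ = 1/11.1 = 0.090090 and τ_data = 27/43.9 = 0.615034, so τ_n = 0.705124.
Rearranging for μ₀: μ₀ = (μ_n·τ_n − τ_data·x̄)/τ₀ = (1.8585·0.705124 − 0.615034·3.2) / 0.090090 = -0.657636/0.090090 ≈ -7.3.

μ₀ = -7.3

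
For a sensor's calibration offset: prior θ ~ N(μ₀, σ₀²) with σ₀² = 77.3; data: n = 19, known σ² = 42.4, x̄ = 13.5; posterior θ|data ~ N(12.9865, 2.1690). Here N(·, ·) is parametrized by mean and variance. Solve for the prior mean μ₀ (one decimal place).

The posterior mean is a precision-weighted average: μ_n = (τ₀μ₀ + τ_data·x̄)/(τ₀+τ_data), with τ₀=1/σ₀² and τ_data=n/σ².
Here τ₀ = 1/77.3 = 0.012937 and τ_data = 19/42.4 = 0.448113, so τ_n = 0.461050.
Rearranging for μ₀: μ₀ = (μ_n·τ_n − τ_data·x̄)/τ₀ = (12.9865·0.461050 − 0.448113·13.5) / 0.012937 = -0.062100/0.012937 ≈ -4.8.

μ₀ = -4.8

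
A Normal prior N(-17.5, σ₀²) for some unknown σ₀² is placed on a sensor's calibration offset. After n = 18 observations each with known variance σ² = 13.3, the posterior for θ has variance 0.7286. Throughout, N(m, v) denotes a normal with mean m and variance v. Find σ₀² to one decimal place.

σ₀² = 52.3

Posterior precision equals prior precision plus data precision: 1/σ_n² = 1/σ₀² + n/σ².
So 1/σ₀² = 1/0.7286 − 18/13.3 = 1.372495 − 1.353383 = 0.019112.
Hence σ₀² = 1/0.019112 ≈ 52.3.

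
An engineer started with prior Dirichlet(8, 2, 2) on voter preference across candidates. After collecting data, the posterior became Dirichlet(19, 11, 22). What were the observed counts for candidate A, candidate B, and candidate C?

For a Dirichlet(α) prior with multinomial counts c, the posterior is Dirichlet(α + c) componentwise.
Counts are posterior − prior componentwise: 19−8=11, 11−2=9, 22−2=20.

counts (11, 9, 20)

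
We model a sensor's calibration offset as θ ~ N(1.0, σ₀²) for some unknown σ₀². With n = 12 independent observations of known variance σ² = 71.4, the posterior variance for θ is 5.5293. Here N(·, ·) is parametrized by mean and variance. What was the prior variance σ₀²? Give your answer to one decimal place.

Posterior precision equals prior precision plus data precision: 1/σ_n² = 1/σ₀² + n/σ².
So 1/σ₀² = 1/5.5293 − 12/71.4 = 0.180855 − 0.168067 = 0.012788.
Hence σ₀² = 1/0.012788 ≈ 78.2.

σ₀² = 78.2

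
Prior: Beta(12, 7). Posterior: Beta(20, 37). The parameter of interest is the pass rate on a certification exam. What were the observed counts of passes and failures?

8 passes and 30 failures

Beta is conjugate to the binomial likelihood: posterior = Beta(a+s, b+f).
So s = 20 − 12 = 8 and f = 37 − 7 = 30.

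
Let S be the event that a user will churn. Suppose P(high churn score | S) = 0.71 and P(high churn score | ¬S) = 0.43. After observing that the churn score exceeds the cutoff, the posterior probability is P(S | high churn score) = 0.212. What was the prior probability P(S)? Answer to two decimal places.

P(S) = 0.14

Bayes' rule in odds form gives O(S|E) = O(S)·[P(E|S)/P(E|¬S)], hence O(S) = O(S|E)/LR.
Posterior odds = 0.212/(1−0.212) = 0.2690. LR = 0.71/0.43 = 1.6512.
Prior odds = 0.2690/1.6512 = 0.1629, so P(S) = 0.1629/(1+0.1629) ≈ 0.14.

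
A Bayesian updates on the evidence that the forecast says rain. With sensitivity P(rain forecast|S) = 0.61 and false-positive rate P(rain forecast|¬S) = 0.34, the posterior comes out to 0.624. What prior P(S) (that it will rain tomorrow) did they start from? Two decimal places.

P(S) = 0.48

In odds form, posterior odds = prior odds × likelihood ratio, so prior odds = posterior odds ÷ LR.
Posterior odds = 0.624/(1−0.624) = 1.6596. LR = 0.61/0.34 = 1.7941.
Prior odds = 1.6596/1.7941 = 0.9250, so P(S) = 0.9250/(1+0.9250) ≈ 0.48.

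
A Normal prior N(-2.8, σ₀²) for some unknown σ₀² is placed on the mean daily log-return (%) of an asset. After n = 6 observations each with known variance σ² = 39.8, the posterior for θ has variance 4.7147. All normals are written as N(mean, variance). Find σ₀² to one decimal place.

σ₀² = 16.3

Posterior precision equals prior precision plus data precision: 1/σ_n² = 1/σ₀² + n/σ².
So 1/σ₀² = 1/4.7147 − 6/39.8 = 0.212103 − 0.150754 = 0.061349.
Hence σ₀² = 1/0.061349 ≈ 16.3.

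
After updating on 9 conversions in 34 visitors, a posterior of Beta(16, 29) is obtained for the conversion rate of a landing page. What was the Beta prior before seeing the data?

Beta(7, 4)

Under Beta–binomial conjugacy the posterior parameters are (a+s, b+f).
So a = 16 − 9 = 7 and b = 29 − 25 = 4.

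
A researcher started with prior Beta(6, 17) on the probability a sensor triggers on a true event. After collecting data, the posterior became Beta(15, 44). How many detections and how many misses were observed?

9 detections and 27 misses

A Beta(a, b) prior with s successes and f failures in binomial data gives a Beta(a+s, b+f) posterior.
So s = 15 − 6 = 9 and f = 44 − 17 = 27.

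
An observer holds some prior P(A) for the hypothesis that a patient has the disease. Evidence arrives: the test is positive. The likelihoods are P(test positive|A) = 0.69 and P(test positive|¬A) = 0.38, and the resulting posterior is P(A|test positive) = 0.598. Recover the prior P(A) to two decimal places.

P(A) = 0.45

In odds form, posterior odds = prior odds × likelihood ratio, so prior odds = posterior odds ÷ LR.
Posterior odds = 0.598/(1−0.598) = 1.4876. LR = 0.69/0.38 = 1.8158.
Prior odds = 1.4876/1.8158 = 0.8193, so P(A) = 0.8193/(1+0.8193) ≈ 0.45.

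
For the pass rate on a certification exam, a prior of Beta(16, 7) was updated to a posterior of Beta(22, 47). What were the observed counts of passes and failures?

6 passes and 40 failures

A Beta(α, β) prior with s successes and f failures in binomial data gives a Beta(α+s, β+f) posterior.
Match parameters: s=22−16=6, f=47−7=40.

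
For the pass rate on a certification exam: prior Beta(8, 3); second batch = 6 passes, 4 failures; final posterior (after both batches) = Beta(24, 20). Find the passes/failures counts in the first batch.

Because Beta–binomial updating is additive in the counts, the combined data contributed (α_post−α_prior, β_post−β_prior) successes and failures.
Total across both batches: 24−8=16 passes, 20−3=17 failures.
Subtract the second batch: 16−6=10 passes and 17−4=13 failures.

10 passes and 13 failures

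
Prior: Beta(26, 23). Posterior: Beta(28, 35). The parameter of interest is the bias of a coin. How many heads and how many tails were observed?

Under Beta–binomial conjugacy the posterior parameters are (a+s, b+f).
Match parameters: s=28−26=2, f=35−23=12.

2 heads and 12 tails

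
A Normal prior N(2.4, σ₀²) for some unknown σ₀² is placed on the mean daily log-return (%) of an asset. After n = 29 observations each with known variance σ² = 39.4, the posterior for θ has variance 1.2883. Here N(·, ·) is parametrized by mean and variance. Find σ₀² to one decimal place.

For the Normal–Normal model with known σ², precisions add: τ_n = τ₀ + n/σ².
So 1/σ₀² = 1/1.2883 − 29/39.4 = 0.776217 − 0.736041 = 0.040176.
Hence σ₀² = 1/0.040176 ≈ 24.9.

σ₀² = 24.9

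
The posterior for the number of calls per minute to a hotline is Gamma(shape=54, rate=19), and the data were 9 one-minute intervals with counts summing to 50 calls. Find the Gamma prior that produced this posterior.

Gamma–Poisson conjugacy: posterior shape = α + Σxᵢ, posterior rate = β + n.
So α = 54 − 50 = 4 and β = 19 − 9 = 10.

Gamma(shape=4, rate=10)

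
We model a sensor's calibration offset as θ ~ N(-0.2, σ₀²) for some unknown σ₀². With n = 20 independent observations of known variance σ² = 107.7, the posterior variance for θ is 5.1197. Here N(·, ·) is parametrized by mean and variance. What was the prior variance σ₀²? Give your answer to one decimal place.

σ₀² = 103.9

Posterior precision equals prior precision plus data precision: 1/σ_n² = 1/σ₀² + n/σ².
So 1/σ₀² = 1/5.1197 − 20/107.7 = 0.195324 − 0.185701 = 0.009623.
Hence σ₀² = 1/0.009623 ≈ 103.9.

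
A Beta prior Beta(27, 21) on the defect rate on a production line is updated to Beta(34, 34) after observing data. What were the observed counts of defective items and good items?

7 defective items and 13 good items

Under Beta–binomial conjugacy the posterior parameters are (a+s, b+f).
Match parameters: s=34−27=7, f=34−21=13.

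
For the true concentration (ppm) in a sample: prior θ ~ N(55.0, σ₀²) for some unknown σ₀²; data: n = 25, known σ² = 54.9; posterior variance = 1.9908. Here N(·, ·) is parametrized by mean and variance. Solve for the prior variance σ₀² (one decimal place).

σ₀² = 21.3

Posterior precision equals prior precision plus data precision: 1/σ_n² = 1/σ₀² + n/σ².
So 1/σ₀² = 1/1.9908 − 25/54.9 = 0.502311 − 0.455373 = 0.046938.
Hence σ₀² = 1/0.046938 ≈ 21.3.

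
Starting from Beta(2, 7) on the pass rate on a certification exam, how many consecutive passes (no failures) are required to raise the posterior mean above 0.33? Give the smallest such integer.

After k passes and 0 failures the posterior is Beta(2+k, 7), with mean (2+k)/(2+7+k).
Set (2+k)/(9+k) > 0.33 and solve: k > (0.33·9 − 2)/(1 − 0.33) = 1.448.
The smallest integer exceeding 1.448 is 2, and checking k=2: (4)/(11) = 0.3636 > 0.33.

k = 2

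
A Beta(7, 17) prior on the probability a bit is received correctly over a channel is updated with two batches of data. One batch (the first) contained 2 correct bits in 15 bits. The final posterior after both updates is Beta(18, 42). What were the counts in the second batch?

9 correct bits and 12 errors

Sequential conjugate updates are equivalent to a single update on the pooled data, so total successes = posterior α − prior α and total failures = posterior β − prior β.
Total across both batches: 18−7=11 correct bits, 42−17=25 errors.
Subtract the first batch: 11−2=9 correct bits and 25−13=12 errors.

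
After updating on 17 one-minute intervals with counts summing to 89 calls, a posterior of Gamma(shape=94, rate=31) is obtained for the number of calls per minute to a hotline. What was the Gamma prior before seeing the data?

Gamma(shape=5, rate=14)

Gamma–Poisson conjugacy: posterior shape = α + Σxᵢ, posterior rate = β + n.
So α = 94 − 89 = 5 and β = 31 − 17 = 14.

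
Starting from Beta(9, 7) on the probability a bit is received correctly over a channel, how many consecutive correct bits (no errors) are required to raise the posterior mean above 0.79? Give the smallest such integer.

k = 18

After k correct bits and 0 errors the posterior is Beta(9+k, 7), with mean (9+k)/(9+7+k).
Set (9+k)/(16+k) > 0.79 and solve: k > (0.79·16 − 9)/(1 − 0.79) = 17.333.
The smallest integer exceeding 17.333 is 18, and checking k=18: (27)/(34) = 0.7941 > 0.79.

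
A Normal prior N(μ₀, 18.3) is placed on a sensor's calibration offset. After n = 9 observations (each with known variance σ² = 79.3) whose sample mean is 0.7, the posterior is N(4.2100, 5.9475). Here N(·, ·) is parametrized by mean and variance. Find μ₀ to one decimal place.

The posterior mean is a precision-weighted average: μ_n = (τ₀μ₀ + τ_data·x̄)/(τ₀+τ_data), with τ₀=1/σ₀² and τ_data=n/σ².
Here τ₀ = 1/18.3 = 0.054645 and τ_data = 9/79.3 = 0.113493, so τ_n = 0.168138.
Rearranging for μ₀: μ₀ = (μ_n·τ_n − τ_data·x̄)/τ₀ = (4.2100·0.168138 − 0.113493·0.7) / 0.054645 = 0.628416/0.054645 ≈ 11.5.

μ₀ = 11.5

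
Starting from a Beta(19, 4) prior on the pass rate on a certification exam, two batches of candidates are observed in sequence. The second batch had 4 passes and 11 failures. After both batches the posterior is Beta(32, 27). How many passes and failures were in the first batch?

9 passes and 12 failures

Sequential conjugate updates are equivalent to a single update on the pooled data, so total successes = posterior α − prior α and total failures = posterior β − prior β.
Total across both batches: 32−19=13 passes, 27−4=23 failures.
Subtract the second batch: 13−4=9 passes and 23−11=12 failures.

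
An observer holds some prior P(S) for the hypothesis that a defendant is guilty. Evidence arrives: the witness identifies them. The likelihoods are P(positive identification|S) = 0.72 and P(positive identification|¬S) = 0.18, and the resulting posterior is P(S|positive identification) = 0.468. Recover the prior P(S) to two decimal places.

P(S) = 0.18

In odds form, posterior odds = prior odds × likelihood ratio, so prior odds = posterior odds ÷ LR.
Posterior odds = 0.468/(1−0.468) = 0.8797. LR = 0.72/0.18 = 4.0000.
Prior odds = 0.8797/4.0000 = 0.2199, so P(S) = 0.2199/(1+0.2199) ≈ 0.18.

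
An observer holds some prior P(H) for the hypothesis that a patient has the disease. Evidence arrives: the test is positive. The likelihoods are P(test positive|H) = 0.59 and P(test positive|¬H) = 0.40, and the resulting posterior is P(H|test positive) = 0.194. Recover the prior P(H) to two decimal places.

P(H) = 0.14

In odds form, posterior odds = prior odds × likelihood ratio, so prior odds = posterior odds ÷ LR.
Posterior odds = 0.194/(1−0.194) = 0.2407. LR = 0.59/0.40 = 1.4750.
Prior odds = 0.2407/1.4750 = 0.1632, so P(H) = 0.1632/(1+0.1632) ≈ 0.14.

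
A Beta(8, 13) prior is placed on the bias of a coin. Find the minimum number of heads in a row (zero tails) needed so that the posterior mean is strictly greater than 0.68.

After k heads and 0 tails the posterior is Beta(8+k, 13), with mean (8+k)/(8+13+k).
Set (8+k)/(21+k) > 0.68 and solve: k > (0.68·21 − 8)/(1 − 0.68) = 19.625.
The smallest integer exceeding 19.625 is 20.

k = 20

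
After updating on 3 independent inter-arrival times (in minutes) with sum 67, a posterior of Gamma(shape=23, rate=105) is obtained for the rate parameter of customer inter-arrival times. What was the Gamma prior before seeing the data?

For an exponential likelihood with a Gamma(α, β) prior on the rate, n observations with total T give posterior Gamma(α+n, β+T).
So α = 23 − 3 = 20 and β = 105 − 67 = 38.

Gamma(shape=20, rate=38)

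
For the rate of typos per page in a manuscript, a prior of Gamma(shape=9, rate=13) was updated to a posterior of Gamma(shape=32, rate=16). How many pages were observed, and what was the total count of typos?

A Gamma(α, β) prior (rate parametrization) on a Poisson rate with n observations summing to S gives posterior Gamma(α+S, β+n).
Matching: Σxᵢ = 32 − 9 = 23 and n = 16 − 13 = 3.

n = 3 pages with total 23 typos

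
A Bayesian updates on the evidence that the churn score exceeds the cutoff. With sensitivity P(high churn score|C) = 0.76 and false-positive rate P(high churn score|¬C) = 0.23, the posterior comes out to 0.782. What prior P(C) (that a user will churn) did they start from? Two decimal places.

P(C) = 0.52

In odds form, posterior odds = prior odds × likelihood ratio, so prior odds = posterior odds ÷ LR.
Posterior odds = 0.782/(1−0.782) = 3.5872. LR = 0.76/0.23 = 3.3043.
Prior odds = 3.5872/3.3043 = 1.0856, so P(C) = 1.0856/(1+1.0856) ≈ 0.52.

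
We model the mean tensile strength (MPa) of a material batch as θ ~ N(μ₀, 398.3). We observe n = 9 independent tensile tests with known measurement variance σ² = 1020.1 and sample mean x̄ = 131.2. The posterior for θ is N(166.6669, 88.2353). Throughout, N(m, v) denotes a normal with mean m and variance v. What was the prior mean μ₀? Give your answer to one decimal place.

μ₀ = 291.3

The posterior mean is a precision-weighted average: μ_n = (τ₀μ₀ + τ_data·x̄)/(τ₀+τ_data), with τ₀=1/σ₀² and τ_data=n/σ².
Here τ₀ = 1/398.3 = 0.002511 and τ_data = 9/1020.1 = 0.008823, so τ_n = 0.011334.
Rearranging for μ₀: μ₀ = (μ_n·τ_n − τ_data·x̄)/τ₀ = (166.6669·0.011334 − 0.008823·131.2) / 0.002511 = 0.731425/0.002511 ≈ 291.3.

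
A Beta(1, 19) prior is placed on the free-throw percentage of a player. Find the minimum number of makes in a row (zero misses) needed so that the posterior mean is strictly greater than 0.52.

k = 20

After k makes and 0 misses the posterior is Beta(1+k, 19), with mean (1+k)/(1+19+k).
Set (1+k)/(20+k) > 0.52 and solve: k > (0.52·20 − 1)/(1 − 0.52) = 19.583.
The smallest integer exceeding 19.583 is 20.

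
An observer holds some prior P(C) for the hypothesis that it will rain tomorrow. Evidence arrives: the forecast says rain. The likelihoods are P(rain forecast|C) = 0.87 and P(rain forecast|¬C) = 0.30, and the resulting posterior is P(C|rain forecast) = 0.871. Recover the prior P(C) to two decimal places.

P(C) = 0.70

In odds form, posterior odds = prior odds × likelihood ratio, so prior odds = posterior odds ÷ LR.
Posterior odds = 0.871/(1−0.871) = 6.7519. LR = 0.87/0.30 = 2.9000.
Prior odds = 6.7519/2.9000 = 2.3282, so P(C) = 2.3282/(1+2.3282) ≈ 0.70.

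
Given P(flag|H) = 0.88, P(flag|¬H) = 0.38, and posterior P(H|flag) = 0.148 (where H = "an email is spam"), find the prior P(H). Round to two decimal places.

In odds form, posterior odds = prior odds × likelihood ratio, so prior odds = posterior odds ÷ LR.
Posterior odds = 0.148/(1−0.148) = 0.1737. LR = 0.88/0.38 = 2.3158.
Prior odds = 0.1737/2.3158 = 0.0750, so P(H) = 0.0750/(1+0.0750) ≈ 0.07.

P(H) = 0.07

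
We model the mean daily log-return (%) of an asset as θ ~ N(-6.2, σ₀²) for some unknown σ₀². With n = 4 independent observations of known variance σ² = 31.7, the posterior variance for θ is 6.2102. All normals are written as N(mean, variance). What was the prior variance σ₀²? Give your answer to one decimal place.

For the Normal–Normal model with known σ², precisions add: τ_n = τ₀ + n/σ².
So 1/σ₀² = 1/6.2102 − 4/31.7 = 0.161025 − 0.126183 = 0.034842.
Hence σ₀² = 1/0.034842 ≈ 28.7.

σ₀² = 28.7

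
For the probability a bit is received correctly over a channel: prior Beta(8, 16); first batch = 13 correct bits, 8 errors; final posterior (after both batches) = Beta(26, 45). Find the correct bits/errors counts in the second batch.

5 correct bits and 21 errors

Sequential conjugate updates are equivalent to a single update on the pooled data, so total successes = posterior α − prior α and total failures = posterior β − prior β.
Total across both batches: 26−8=18 correct bits, 45−16=29 errors.
Subtract the first batch: 18−13=5 correct bits and 29−8=21 errors.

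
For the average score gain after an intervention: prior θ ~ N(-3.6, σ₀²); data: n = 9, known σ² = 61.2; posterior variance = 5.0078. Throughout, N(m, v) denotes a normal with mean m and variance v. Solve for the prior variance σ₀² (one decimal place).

Posterior precision equals prior precision plus data precision: 1/σ_n² = 1/σ₀² + n/σ².
So 1/σ₀² = 1/5.0078 − 9/61.2 = 0.199688 − 0.147059 = 0.052629.
Hence σ₀² = 1/0.052629 ≈ 19.0.

σ₀² = 19.0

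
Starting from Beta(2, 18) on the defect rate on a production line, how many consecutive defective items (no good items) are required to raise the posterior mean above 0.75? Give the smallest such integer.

After k defective items and 0 good items the posterior is Beta(2+k, 18), with mean (2+k)/(2+18+k).
Set (2+k)/(20+k) > 0.75 and solve: k > (0.75·20 − 2)/(1 − 0.75) = 52.000.
The smallest integer exceeding 52.000 is 53, and checking k=53: (55)/(73) = 0.7534 > 0.75.

k = 53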